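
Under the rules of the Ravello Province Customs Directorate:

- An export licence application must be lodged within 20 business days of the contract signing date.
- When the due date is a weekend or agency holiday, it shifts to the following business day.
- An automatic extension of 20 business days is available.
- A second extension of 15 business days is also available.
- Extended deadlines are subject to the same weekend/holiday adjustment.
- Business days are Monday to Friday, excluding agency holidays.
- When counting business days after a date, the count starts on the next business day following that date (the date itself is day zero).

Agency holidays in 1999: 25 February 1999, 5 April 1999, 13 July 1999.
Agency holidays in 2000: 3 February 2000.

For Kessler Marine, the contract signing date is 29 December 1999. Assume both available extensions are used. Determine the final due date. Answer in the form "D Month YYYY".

Counting 20 business days after 29 December 1999 (skipping weekends and listed holidays) reaches 26 January 2000.
26 January 2000 (Wednesday) is already a business day.
The 20-business-day extension runs from 26 January 2000 to 24 February 2000.
Since 24 February 2000 is a Thursday and not a holiday, the date is unchanged.
Applying the 15-business-day extension: 15 business days after 24 February 2000 is 16 March 2000.
Since 16 March 2000 is a Thursday and not a holiday, the date is unchanged.
So the filing is due 16 March 2000.

16 March 2000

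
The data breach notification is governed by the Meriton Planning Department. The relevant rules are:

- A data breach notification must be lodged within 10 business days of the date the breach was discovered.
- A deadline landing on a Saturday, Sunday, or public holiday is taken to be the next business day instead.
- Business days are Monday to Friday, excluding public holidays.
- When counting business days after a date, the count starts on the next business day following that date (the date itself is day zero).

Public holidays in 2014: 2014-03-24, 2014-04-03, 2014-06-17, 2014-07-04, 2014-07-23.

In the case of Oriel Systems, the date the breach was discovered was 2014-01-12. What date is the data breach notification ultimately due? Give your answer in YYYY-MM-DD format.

2014-01-24

Counting 10 business days after 2014-01-12 (skipping weekends and listed holidays) reaches 2014-01-24.
Since 2014-01-24 is a Friday and not a holiday, the date is unchanged.
So the filing is due 2014-01-24.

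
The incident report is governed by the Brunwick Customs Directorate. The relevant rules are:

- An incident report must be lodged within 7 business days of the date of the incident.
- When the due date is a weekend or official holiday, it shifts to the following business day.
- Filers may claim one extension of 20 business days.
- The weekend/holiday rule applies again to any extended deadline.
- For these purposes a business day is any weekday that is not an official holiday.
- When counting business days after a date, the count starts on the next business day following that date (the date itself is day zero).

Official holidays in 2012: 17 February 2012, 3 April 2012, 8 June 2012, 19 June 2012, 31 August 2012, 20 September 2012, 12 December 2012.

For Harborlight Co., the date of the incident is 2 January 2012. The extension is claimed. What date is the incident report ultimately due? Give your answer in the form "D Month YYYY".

8 February 2012

7 business days after 2 January 2012, excluding weekends and holidays, is 11 January 2012.
11 January 2012 is a Wednesday and not a listed holiday, so it stands.
Applying the 20-business-day extension: 20 business days after 11 January 2012 is 8 February 2012.
8 February 2012 falls on a Wednesday, which is a business day, so no adjustment is needed.
So the filing is due 8 February 2012.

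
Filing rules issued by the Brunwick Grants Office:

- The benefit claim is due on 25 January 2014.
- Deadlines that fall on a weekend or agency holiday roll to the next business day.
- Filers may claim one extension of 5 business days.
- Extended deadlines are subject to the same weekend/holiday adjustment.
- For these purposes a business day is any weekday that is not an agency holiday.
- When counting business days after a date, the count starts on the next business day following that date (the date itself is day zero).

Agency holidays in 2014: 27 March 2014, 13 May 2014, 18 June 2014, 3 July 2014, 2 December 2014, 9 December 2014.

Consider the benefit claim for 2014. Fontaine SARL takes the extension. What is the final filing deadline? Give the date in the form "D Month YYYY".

3 February 2014

The stated deadline is 25 January 2014.
Because 25 January 2014 is a Saturday, the deadline becomes 27 January 2014 (Monday).
Counting 5 further business days from 27 January 2014 reaches 3 February 2014.
3 February 2014 falls on a Monday, which is a business day, so no adjustment is needed.
The final due date is 3 February 2014.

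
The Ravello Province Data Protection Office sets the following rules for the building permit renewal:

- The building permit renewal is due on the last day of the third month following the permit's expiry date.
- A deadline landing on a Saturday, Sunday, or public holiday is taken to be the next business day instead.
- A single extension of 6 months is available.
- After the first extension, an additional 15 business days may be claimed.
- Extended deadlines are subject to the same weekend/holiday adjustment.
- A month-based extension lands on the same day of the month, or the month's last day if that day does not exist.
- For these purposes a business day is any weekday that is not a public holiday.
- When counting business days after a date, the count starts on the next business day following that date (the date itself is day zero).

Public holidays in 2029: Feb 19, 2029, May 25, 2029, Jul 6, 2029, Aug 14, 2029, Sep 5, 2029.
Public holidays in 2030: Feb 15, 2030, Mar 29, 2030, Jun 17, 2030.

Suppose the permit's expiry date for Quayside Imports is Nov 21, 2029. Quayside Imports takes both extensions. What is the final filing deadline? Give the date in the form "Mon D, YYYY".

3 months after Nov 21, 2029 falls in February 2030; the last day of that month is Feb 28, 2030.
Feb 28, 2030 is a Thursday and not a listed holiday, so it stands.
Applying the 6 months extension: 6 months after Feb 28, 2030 is Aug 28, 2030.
Aug 28, 2030 (Wednesday) is already a business day.
Counting 15 further business days from Aug 28, 2030 reaches Sep 18, 2030.
Sep 18, 2030 falls on a Wednesday, which is a business day, so no adjustment is needed.
The final due date is Sep 18, 2030.

Sep 18, 2030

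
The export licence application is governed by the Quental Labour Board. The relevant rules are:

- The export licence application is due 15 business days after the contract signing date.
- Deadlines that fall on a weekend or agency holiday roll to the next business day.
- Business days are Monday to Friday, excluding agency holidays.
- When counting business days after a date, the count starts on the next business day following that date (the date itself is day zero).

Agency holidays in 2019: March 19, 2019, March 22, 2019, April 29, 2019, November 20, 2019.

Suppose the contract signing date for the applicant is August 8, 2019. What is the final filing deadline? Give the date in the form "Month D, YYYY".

August 29, 2019

Counting 15 business days after August 8, 2019 (skipping weekends and listed holidays) reaches August 29, 2019.
August 29, 2019 (Thursday) is already a business day.
Final deadline: August 29, 2019.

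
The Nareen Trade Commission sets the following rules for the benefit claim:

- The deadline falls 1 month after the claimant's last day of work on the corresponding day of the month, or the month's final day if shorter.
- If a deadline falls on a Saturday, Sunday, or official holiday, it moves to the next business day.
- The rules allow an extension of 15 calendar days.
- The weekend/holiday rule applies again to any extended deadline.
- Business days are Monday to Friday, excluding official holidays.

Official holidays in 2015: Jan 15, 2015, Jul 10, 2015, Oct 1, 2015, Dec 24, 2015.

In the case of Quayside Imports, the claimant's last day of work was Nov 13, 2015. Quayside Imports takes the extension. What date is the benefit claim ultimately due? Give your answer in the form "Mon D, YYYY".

Dec 29, 2015

1 month after Nov 13, 2015, on the same day of the month, is Dec 13, 2015.
Dec 13, 2015 falls on a Sunday. Rolling to the next business day gives Dec 14, 2015, a Monday.
Add the 15 calendar-day extension to Dec 14, 2015: Dec 29, 2015.
Dec 29, 2015 is a Tuesday and not a listed holiday, so it stands.
Final deadline: Dec 29, 2015.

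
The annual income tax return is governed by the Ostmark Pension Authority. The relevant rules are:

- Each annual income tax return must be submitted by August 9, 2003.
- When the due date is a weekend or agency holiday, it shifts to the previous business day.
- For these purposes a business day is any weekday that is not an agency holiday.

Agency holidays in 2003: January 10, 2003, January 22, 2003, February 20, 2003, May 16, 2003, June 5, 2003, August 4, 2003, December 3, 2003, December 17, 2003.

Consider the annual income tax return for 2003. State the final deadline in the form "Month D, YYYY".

The stated deadline is August 9, 2003.
August 9, 2003 is a Saturday; the preceding business day is August 8, 2003 (Friday).
The final due date is August 8, 2003.

August 8, 2003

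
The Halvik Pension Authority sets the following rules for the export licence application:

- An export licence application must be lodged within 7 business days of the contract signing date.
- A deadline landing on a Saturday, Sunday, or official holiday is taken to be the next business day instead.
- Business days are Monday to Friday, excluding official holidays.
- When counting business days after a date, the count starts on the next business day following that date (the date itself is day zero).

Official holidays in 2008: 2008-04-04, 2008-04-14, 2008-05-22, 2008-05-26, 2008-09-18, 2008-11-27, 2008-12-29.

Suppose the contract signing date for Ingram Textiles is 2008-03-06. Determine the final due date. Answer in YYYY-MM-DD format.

2008-03-17

Counting 7 business days after 2008-03-06 (skipping weekends and listed holidays) reaches 2008-03-17.
Since 2008-03-17 is a Monday and not a holiday, the date is unchanged.
Deadline: 2008-03-17.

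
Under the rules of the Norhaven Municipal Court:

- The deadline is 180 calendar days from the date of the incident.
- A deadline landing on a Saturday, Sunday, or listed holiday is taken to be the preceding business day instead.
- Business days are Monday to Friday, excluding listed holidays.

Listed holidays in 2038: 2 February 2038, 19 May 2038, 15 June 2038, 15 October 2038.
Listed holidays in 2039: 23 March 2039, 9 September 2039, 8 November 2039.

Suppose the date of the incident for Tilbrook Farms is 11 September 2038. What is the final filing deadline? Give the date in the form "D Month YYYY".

10 March 2039

180 calendar days after 11 September 2038 is 10 March 2039.
10 March 2039 falls on a Thursday, which is a business day, so no adjustment is needed.
Deadline: 10 March 2039.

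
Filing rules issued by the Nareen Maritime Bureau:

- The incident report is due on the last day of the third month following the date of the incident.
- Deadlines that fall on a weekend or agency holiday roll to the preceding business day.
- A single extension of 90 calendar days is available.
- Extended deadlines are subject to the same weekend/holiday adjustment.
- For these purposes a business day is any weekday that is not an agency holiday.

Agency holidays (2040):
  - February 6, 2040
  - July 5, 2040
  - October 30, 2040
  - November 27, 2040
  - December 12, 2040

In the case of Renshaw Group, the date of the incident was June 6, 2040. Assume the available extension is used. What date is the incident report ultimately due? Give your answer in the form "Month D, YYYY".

December 27, 2040

3 months after June 6, 2040 falls in September 2040; the last day of that month is September 30, 2040.
September 30, 2040 falls on a Sunday. Rolling to the preceding business day gives September 28, 2040, a Friday.
With the 90-day extension, September 28, 2040 becomes December 27, 2040.
December 27, 2040 falls on a Thursday, which is a business day, so no adjustment is needed.
Deadline: December 27, 2040.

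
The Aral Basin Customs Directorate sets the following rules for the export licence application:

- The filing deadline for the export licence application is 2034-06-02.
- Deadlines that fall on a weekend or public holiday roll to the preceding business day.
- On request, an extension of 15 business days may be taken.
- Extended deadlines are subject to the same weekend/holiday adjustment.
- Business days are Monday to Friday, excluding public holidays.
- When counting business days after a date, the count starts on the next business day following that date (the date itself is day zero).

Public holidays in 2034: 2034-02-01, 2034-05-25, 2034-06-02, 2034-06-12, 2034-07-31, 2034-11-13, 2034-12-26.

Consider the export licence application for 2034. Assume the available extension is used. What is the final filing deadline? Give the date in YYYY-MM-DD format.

The stated deadline is 2034-06-02.
2034-06-02 is a listed holiday; the preceding business day is 2034-06-01 (Thursday).
Applying the 15-business-day extension: 15 business days after 2034-06-01 is 2034-06-26.
2034-06-26 (Monday) is already a business day.
Deadline: 2034-06-26.

2034-06-26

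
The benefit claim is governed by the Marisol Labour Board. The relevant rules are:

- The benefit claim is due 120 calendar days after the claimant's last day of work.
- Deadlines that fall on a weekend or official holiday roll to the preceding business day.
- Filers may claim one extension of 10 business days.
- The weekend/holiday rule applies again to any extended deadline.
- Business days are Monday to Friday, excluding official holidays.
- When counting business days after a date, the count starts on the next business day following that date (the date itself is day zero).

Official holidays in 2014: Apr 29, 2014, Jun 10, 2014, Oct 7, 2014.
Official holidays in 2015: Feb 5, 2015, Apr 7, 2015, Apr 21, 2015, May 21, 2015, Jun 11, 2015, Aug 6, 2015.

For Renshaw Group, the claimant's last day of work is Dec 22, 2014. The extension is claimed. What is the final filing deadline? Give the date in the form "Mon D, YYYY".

From Dec 22, 2014, 120 calendar days later is Apr 21, 2015.
Apr 21, 2015 is a listed holiday, so it moves to the preceding business day, Apr 20, 2015 (Monday).
The 10-business-day extension runs from Apr 20, 2015 to May 5, 2015.
May 5, 2015 is a Tuesday and not a listed holiday, so it stands.
So the filing is due May 5, 2015.

May 5, 2015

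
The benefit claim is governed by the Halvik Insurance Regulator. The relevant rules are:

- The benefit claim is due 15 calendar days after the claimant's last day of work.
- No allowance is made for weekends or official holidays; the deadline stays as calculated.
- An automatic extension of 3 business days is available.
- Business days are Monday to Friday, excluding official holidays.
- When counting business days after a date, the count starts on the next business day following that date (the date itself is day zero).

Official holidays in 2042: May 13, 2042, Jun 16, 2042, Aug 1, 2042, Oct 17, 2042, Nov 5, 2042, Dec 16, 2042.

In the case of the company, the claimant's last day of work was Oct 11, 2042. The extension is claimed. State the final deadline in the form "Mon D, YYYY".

Oct 29, 2042

From Oct 11, 2042, 15 calendar days later is Oct 26, 2042.
No adjustment is made for weekends or holidays, so Oct 26, 2042 stands.
Counting 3 further business days from Oct 26, 2042 reaches Oct 29, 2042.
No adjustment is made for weekends or holidays, so Oct 29, 2042 stands.
Deadline: Oct 29, 2042.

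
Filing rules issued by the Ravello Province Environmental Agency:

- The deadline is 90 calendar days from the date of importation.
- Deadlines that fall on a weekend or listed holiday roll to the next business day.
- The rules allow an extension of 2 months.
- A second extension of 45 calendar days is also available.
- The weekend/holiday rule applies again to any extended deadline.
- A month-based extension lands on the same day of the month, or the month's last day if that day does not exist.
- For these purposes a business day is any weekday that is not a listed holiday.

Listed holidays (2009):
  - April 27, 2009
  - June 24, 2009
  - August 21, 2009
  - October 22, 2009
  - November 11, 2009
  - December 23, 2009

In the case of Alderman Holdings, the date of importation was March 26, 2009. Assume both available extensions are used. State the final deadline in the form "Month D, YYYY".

October 9, 2009

90 calendar days after March 26, 2009 is June 24, 2009.
June 24, 2009 is a listed holiday, so it moves to the next business day, June 25, 2009 (Thursday).
Applying the 2 months extension: 2 months after June 25, 2009 is August 25, 2009.
Since August 25, 2009 is a Tuesday and not a holiday, the date is unchanged.
Add the 45 calendar-day extension to August 25, 2009: October 9, 2009.
October 9, 2009 (Friday) is already a business day.
Deadline: October 9, 2009.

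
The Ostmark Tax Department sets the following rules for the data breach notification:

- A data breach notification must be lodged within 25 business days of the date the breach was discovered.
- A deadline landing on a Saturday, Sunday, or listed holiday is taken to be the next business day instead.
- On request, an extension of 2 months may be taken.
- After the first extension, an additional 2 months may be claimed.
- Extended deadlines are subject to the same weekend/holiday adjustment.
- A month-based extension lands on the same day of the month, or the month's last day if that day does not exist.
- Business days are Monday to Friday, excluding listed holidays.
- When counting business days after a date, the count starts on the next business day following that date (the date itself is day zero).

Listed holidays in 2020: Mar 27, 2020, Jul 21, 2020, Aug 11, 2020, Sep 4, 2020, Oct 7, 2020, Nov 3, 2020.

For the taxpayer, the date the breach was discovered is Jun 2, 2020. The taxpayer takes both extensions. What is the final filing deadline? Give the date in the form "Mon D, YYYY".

Nov 9, 2020

25 business days after Jun 2, 2020, excluding weekends and holidays, is Jul 7, 2020.
Jul 7, 2020 falls on a Tuesday, which is a business day, so no adjustment is needed.
The 2 months extension carries Jul 7, 2020 to Sep 7, 2020.
Sep 7, 2020 (Monday) is already a business day.
Add 2 months to Sep 7, 2020: Nov 7, 2020.
Nov 7, 2020 is a Saturday; the next business day is Nov 9, 2020 (Monday).
So the filing is due Nov 9, 2020.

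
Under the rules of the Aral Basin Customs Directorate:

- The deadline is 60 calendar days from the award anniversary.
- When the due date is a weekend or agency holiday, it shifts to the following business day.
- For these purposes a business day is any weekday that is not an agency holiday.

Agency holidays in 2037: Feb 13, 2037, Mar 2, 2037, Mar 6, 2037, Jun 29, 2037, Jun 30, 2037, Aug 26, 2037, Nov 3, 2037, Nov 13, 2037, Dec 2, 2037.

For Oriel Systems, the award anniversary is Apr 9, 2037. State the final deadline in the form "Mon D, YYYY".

Adding 60 calendar days to Apr 9, 2037 gives Jun 8, 2037.
Jun 8, 2037 (Monday) is already a business day.
Final deadline: Jun 8, 2037.

Jun 8, 2037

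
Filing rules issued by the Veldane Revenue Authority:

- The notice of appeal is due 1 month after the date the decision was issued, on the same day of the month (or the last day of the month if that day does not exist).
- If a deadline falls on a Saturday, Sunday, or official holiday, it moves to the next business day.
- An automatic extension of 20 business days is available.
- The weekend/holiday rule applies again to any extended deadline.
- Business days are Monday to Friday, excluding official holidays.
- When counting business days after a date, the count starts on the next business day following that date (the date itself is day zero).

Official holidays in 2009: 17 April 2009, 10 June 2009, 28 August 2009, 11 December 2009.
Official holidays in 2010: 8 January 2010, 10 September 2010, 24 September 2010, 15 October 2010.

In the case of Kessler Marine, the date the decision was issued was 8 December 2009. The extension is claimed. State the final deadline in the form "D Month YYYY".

8 February 2010

1 month after 8 December 2009, on the same day of the month, is 8 January 2010.
8 January 2010 is a listed holiday; the next business day is 11 January 2010 (Monday).
Counting 20 further business days from 11 January 2010 reaches 8 February 2010.
Since 8 February 2010 is a Monday and not a holiday, the date is unchanged.
The final due date is 8 February 2010.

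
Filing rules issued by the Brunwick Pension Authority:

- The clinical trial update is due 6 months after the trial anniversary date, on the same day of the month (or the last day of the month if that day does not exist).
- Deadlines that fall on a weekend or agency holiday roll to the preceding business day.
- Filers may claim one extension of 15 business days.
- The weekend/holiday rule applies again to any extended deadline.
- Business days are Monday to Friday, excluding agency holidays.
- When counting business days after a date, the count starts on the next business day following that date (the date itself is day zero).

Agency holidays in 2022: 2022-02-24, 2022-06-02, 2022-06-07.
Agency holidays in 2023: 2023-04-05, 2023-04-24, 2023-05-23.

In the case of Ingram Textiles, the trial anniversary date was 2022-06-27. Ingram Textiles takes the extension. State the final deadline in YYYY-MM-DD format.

2023-01-17

Moving 6 months forward from 2022-06-27 on the corresponding day gives 2022-12-27.
2022-12-27 (Tuesday) is already a business day.
Counting 15 further business days from 2022-12-27 reaches 2023-01-17.
2023-01-17 (Tuesday) is already a business day.
Deadline: 2023-01-17.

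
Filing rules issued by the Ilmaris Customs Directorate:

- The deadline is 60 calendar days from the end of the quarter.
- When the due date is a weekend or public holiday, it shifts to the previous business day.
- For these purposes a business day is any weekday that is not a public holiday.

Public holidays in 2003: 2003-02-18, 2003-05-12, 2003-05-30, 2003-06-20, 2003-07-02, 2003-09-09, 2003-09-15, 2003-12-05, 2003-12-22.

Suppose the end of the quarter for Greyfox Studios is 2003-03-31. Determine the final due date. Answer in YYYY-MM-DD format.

2003-05-29

Adding 60 calendar days to 2003-03-31 gives 2003-05-30.
2003-05-30 is a listed holiday; the preceding business day is 2003-05-29 (Thursday).
So the filing is due 2003-05-29.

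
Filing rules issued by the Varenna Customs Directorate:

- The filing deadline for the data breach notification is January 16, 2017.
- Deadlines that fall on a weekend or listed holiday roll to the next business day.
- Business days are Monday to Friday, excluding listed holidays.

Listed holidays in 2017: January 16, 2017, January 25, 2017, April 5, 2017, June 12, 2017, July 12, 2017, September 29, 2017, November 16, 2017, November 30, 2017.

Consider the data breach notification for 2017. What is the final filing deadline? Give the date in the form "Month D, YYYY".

January 17, 2017

The statutory due date is January 16, 2017.
January 16, 2017 is a listed holiday; the next business day is January 17, 2017 (Tuesday).
The final due date is January 17, 2017.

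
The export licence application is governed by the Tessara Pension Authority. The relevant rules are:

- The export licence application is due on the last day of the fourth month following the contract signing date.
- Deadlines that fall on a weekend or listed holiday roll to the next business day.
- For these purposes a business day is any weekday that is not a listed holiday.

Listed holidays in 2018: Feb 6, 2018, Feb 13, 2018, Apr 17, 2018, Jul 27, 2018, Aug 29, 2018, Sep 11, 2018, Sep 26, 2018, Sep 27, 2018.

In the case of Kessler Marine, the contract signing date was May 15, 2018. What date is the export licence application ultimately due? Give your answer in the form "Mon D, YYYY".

4 months after May 15, 2018 falls in September 2018; the last day of that month is Sep 30, 2018.
Because Sep 30, 2018 is a Sunday, the deadline becomes Oct 1, 2018 (Monday).
The final due date is Oct 1, 2018.

Oct 1, 2018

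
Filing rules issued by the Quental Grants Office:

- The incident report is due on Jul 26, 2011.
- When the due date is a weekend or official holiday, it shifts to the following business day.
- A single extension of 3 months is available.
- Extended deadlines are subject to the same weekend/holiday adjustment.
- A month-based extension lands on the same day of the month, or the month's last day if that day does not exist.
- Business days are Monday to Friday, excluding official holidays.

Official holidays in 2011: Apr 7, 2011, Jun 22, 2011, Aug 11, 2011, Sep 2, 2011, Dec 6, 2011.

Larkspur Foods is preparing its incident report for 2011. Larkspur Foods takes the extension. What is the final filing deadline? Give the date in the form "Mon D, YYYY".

Start from the fixed due date, Jul 26, 2011.
Since Jul 26, 2011 is a Tuesday and not a holiday, the date is unchanged.
Add 3 months to Jul 26, 2011: Oct 26, 2011.
Since Oct 26, 2011 is a Wednesday and not a holiday, the date is unchanged.
So the filing is due Oct 26, 2011.

Oct 26, 2011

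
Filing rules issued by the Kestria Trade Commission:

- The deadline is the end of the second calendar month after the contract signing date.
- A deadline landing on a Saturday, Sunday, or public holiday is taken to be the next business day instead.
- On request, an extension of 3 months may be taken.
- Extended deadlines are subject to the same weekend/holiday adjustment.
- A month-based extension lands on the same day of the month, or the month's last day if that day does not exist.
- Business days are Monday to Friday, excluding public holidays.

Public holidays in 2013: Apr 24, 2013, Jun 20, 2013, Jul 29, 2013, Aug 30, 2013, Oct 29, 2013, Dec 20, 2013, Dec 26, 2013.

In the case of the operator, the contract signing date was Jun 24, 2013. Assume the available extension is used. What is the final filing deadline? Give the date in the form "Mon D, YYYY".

2 months after Jun 24, 2013 falls in August 2013; the last day of that month is Aug 31, 2013.
Aug 31, 2013 falls on a Saturday. Rolling to the next business day gives Sep 2, 2013, a Monday.
The 3 months extension carries Sep 2, 2013 to Dec 2, 2013.
Since Dec 2, 2013 is a Monday and not a holiday, the date is unchanged.
So the filing is due Dec 2, 2013.

Dec 2, 2013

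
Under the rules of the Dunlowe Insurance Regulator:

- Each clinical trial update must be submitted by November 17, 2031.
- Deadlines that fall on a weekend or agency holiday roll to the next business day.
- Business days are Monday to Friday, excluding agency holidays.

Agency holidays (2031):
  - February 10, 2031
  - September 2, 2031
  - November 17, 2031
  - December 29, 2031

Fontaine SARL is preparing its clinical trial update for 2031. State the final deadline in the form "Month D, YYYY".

The stated deadline is November 17, 2031.
Because November 17, 2031 is a listed holiday, the deadline becomes November 18, 2031 (Tuesday).
Final deadline: November 18, 2031.

November 18, 2031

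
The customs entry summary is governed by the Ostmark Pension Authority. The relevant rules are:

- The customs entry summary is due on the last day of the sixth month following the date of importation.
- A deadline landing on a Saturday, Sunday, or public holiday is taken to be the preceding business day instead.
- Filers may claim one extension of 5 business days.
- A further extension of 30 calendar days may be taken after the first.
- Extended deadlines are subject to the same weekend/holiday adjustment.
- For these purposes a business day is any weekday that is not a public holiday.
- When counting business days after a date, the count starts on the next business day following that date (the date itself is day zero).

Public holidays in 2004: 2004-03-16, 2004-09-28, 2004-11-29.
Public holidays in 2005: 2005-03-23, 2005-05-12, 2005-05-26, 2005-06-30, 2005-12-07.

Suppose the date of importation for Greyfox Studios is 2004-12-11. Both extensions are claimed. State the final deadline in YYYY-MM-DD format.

2005-08-05

6 months after 2004-12-11 falls in June 2005; the last day of that month is 2005-06-30.
2005-06-30 is a listed holiday, so it moves to the preceding business day, 2005-06-29 (Wednesday).
Applying the 5-business-day extension: 5 business days after 2005-06-29 is 2005-07-07.
2005-07-07 is a Thursday and not a listed holiday, so it stands.
With the 30-day extension, 2005-07-07 becomes 2005-08-06.
Because 2005-08-06 is a Saturday, the deadline becomes 2005-08-05 (Friday).
Final deadline: 2005-08-05.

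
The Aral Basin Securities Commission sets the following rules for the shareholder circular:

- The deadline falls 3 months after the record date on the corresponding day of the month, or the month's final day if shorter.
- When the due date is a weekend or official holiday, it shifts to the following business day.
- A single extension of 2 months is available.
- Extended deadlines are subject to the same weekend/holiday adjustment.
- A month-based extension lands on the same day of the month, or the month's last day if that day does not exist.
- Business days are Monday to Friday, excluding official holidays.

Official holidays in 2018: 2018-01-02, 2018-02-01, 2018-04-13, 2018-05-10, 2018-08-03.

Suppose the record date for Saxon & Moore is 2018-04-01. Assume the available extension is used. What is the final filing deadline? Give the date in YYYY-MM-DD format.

3 months after 2018-04-01, on the same day of the month, is 2018-07-01.
Because 2018-07-01 is a Sunday, the deadline becomes 2018-07-02 (Monday).
Add 2 months to 2018-07-02: 2018-09-02.
2018-09-02 falls on a Sunday. Rolling to the next business day gives 2018-09-03, a Monday.
Final deadline: 2018-09-03.

2018-09-03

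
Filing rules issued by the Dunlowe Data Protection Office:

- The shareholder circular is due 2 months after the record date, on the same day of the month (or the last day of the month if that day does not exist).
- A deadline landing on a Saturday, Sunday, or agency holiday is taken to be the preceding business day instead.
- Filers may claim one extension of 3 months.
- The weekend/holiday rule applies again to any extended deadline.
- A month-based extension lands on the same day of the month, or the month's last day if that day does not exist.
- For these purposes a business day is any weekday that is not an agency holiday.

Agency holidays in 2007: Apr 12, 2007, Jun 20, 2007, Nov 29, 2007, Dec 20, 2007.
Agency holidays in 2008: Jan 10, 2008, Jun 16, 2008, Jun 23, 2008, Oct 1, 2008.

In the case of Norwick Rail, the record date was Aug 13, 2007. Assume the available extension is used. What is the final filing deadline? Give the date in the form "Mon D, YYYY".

Jan 11, 2008

2 months after Aug 13, 2007, on the same day of the month, is Oct 13, 2007.
Oct 13, 2007 falls on a Saturday. Rolling to the preceding business day gives Oct 12, 2007, a Friday.
The 3 months extension carries Oct 12, 2007 to Jan 12, 2008.
Jan 12, 2008 is a Saturday; the preceding business day is Jan 11, 2008 (Friday).
The final due date is Jan 11, 2008.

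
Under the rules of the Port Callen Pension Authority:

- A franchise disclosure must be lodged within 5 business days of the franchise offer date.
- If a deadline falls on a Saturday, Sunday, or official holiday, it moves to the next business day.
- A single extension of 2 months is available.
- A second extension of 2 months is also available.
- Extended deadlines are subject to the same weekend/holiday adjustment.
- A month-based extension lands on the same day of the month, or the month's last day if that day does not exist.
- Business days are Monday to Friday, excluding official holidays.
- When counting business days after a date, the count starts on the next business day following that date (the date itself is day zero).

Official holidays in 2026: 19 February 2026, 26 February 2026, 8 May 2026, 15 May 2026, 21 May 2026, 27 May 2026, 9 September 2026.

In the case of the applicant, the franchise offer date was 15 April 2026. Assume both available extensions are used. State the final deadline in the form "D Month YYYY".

Counting 5 business days after 15 April 2026 (skipping weekends and listed holidays) reaches 22 April 2026.
22 April 2026 (Wednesday) is already a business day.
Applying the 2 months extension: 2 months after 22 April 2026 is 22 June 2026.
22 June 2026 (Monday) is already a business day.
Add 2 months to 22 June 2026: 22 August 2026.
22 August 2026 falls on a Saturday. Rolling to the next business day gives 24 August 2026, a Monday.
Final deadline: 24 August 2026.

24 August 2026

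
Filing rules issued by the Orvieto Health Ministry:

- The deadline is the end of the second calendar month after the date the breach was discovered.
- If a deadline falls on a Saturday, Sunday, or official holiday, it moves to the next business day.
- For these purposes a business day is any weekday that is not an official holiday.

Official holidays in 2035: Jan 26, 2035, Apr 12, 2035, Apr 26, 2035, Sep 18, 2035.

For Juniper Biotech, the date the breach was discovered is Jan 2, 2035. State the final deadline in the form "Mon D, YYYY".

Apr 2, 2035

2 months after Jan 2, 2035 is March 2035; that month ends on Mar 31, 2035.
Mar 31, 2035 is a Saturday; the next business day is Apr 2, 2035 (Monday).
The final due date is Apr 2, 2035.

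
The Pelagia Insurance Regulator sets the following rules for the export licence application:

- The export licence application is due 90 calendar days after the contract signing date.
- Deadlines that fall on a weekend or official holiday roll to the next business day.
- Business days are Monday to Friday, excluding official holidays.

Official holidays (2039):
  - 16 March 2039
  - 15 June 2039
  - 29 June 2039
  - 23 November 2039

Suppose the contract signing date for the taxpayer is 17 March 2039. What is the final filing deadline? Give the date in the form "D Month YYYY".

90 calendar days after 17 March 2039 is 15 June 2039.
15 June 2039 falls on a listed holiday. Rolling to the next business day gives 16 June 2039, a Thursday.
So the filing is due 16 June 2039.

16 June 2039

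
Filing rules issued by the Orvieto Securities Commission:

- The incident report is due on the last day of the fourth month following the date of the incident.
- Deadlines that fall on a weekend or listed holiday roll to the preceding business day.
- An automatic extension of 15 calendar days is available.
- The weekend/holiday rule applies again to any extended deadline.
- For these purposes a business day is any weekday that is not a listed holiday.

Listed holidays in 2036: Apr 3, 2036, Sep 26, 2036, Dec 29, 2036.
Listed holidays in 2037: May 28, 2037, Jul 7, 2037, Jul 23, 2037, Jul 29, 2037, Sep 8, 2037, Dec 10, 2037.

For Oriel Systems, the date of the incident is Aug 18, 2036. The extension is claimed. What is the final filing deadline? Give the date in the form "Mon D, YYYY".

Jan 15, 2037

The fourth month after Aug 18, 2036 is December 2036, whose last day is Dec 31, 2036.
Dec 31, 2036 falls on a Wednesday, which is a business day, so no adjustment is needed.
Applying the 15-calendar-day extension: Dec 31, 2036 + 15 days = Jan 15, 2037.
Jan 15, 2037 is a Thursday and not a listed holiday, so it stands.
So the filing is due Jan 15, 2037.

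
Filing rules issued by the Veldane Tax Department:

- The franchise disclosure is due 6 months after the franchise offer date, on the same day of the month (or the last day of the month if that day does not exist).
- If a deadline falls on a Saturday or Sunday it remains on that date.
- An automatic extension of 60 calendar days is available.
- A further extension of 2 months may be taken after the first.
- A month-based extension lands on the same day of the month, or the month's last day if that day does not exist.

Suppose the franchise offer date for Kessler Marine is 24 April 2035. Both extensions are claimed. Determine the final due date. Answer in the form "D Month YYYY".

23 February 2036

Moving 6 months forward from 24 April 2035 on the corresponding day gives 24 October 2035.
No adjustment is made for weekends or holidays, so 24 October 2035 stands.
Applying the 60-calendar-day extension: 24 October 2035 + 60 days = 23 December 2035.
23 December 2035 is a Sunday; no weekend or holiday adjustment applies.
Add 2 months to 23 December 2035: 23 February 2036.
23 February 2036 is a Saturday; no weekend or holiday adjustment applies.
Final deadline: 23 February 2036.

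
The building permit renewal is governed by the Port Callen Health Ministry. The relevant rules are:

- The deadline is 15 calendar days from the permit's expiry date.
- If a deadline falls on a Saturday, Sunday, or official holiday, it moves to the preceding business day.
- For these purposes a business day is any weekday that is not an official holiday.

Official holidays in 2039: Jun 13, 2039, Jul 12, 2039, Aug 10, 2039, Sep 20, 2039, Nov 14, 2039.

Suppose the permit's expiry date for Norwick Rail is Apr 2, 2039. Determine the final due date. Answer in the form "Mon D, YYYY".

From Apr 2, 2039, 15 calendar days later is Apr 17, 2039.
Apr 17, 2039 falls on a Sunday. Rolling to the preceding business day gives Apr 15, 2039, a Friday.
So the filing is due Apr 15, 2039.

Apr 15, 2039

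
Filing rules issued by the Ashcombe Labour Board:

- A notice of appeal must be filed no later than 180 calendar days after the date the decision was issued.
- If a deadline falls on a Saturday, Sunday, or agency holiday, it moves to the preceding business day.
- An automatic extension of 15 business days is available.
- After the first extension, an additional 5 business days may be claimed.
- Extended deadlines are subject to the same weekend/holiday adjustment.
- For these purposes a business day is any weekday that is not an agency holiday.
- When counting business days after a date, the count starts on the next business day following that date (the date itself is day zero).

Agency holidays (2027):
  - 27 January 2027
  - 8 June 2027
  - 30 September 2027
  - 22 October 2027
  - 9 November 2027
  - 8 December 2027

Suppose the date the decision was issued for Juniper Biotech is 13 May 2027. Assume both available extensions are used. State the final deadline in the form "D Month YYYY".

180 calendar days after 13 May 2027 is 9 November 2027.
9 November 2027 is a listed holiday; the preceding business day is 8 November 2027 (Monday).
Counting 15 further business days from 8 November 2027 reaches 30 November 2027.
30 November 2027 (Tuesday) is already a business day.
The 5-business-day extension runs from 30 November 2027 to 7 December 2027.
7 December 2027 is a Tuesday and not a listed holiday, so it stands.
Deadline: 7 December 2027.

7 December 2027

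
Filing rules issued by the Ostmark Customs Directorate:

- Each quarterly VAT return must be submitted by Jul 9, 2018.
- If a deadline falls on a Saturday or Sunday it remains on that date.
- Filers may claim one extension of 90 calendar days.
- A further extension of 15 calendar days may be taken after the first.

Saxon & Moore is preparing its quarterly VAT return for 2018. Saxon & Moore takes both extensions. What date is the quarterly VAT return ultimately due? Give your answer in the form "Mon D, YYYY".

Oct 22, 2018

Start from the fixed due date, Jul 9, 2018.
Jul 9, 2018 is a Monday; no weekend or holiday adjustment applies.
The 90-calendar-day extension moves the deadline from Jul 9, 2018 to Oct 7, 2018.
No adjustment is made for weekends or holidays, so Oct 7, 2018 stands.
With the 15-day extension, Oct 7, 2018 becomes Oct 22, 2018.
No adjustment is made for weekends or holidays, so Oct 22, 2018 stands.
Final deadline: Oct 22, 2018.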